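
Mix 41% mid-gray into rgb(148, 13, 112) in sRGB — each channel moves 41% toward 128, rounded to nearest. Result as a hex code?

#8C3C77

Lerp each channel 41% toward 128:
  R: 148 − 8.2 = 139.8 → 140
  G: 13 + 0.41×(128−13) = 13 + 47.15 = 60.15 → 60
  B: 112 + 0.41×(128−112) = 112 + 6.56 = 118.56 → 119
rgb(140, 60, 119) = #8C3C77.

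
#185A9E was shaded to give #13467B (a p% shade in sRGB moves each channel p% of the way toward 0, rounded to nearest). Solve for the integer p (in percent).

22%

#185A9E is rgb(24, 90, 158); #13467B is rgb(19, 70, 123).
On the B channel (widest range): 123 ≈ 158 + (p/100)(0 − 158), so p ≈ 100×(123 − 158)/(0 − 158) = -3500/-158 = 22.15.
p = 22 reproduces all three channels after rounding.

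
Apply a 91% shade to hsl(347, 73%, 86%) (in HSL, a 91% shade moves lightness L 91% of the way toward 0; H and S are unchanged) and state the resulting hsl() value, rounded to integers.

hsl(347, 73%, 8%)

L moves 91% from 86 toward 0: 86 − 78.26 = 7.74 → 8.
H and S are unchanged.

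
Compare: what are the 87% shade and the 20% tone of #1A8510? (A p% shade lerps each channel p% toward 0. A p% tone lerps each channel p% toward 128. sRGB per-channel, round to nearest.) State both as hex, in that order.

#031102, #2E8426

#1A8510 is rgb(26, 133, 16).
87% shade:
  R: 26 + 0.87×(0−26) = 26 − 22.62 = 3.38 → 3
  G: 133 + 0.87×(0−133) = 133 − 115.71 = 17.29 → 17
  B: 16 + 0.87×(0−16) = 16 − 13.92 = 2.08 → 2
  → #031102
20% tone:
  R: 26 + 20.4 = 46.4 → 46
  G: 133 − 1 = 132 → 132
  B: 16 + 0.2×(128−16) = 16 + 22.4 = 38.4 → 38
  → #2E8426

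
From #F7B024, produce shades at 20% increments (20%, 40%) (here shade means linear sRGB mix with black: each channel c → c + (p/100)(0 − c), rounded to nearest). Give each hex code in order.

#F7B024 is rgb(247, 176, 36).
20%: (247 − 49.4 = 197.6→198, 176 − 35.2 = 140.8→141, 36 − 7.2 = 28.8→29) → #C68D1D
40%: (247 − 98.8 = 148.2→148, 176 − 70.4 = 105.6→106, 36 − 14.4 = 21.6→22) → #946A16

#C68D1D, #946A16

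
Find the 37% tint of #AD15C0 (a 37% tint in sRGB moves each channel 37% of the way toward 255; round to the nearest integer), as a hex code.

#AD15C0 is rgb(173, 21, 192).
Per channel, c → c + 0.37(255 − c):
  R: 173 + 0.37×(255−173) = 173 + 30.34 = 203.34 → 203
  G: 21 + 0.37×(255−21) = 21 + 86.58 = 107.58 → 108
  B: 192 + 0.37×(255−192) = 192 + 23.31 = 215.31 → 215
rgb(203, 108, 215) = #CB6CD7.

#CB6CD7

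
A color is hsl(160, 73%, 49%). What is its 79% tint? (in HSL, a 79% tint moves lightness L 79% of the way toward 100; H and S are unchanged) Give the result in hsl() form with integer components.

L moves 79% from 49 toward 100: 49 + 40.29 = 89.29 → 89.
H and S are unchanged.

hsl(160, 73%, 89%)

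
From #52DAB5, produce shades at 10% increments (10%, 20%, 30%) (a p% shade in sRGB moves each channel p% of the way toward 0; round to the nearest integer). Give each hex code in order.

#52DAB5 is rgb(82, 218, 181).
10%: (82 − 8.2 = 73.8→74, 218 − 21.8 = 196.2→196, 181 − 18.1 = 162.9→163) → #4AC4A3
20%: (82 − 16.4 = 65.6→66, 218 − 43.6 = 174.4→174, 181 − 36.2 = 144.8→145) → #42AE91
30%: (82 − 24.6 = 57.4→57, 218 − 65.4 = 152.6→153, 181 − 54.3 = 126.7→127) → #39997F

#4AC4A3, #42AE91, #39997F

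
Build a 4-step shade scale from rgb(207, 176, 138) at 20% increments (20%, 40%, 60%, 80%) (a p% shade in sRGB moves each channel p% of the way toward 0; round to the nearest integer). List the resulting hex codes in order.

20%: (207 − 41.4 = 165.6→166, 176 − 35.2 = 140.8→141, 138 − 27.6 = 110.4→110) → #a68d6e
40%: (207 − 82.8 = 124.2→124, 176 − 70.4 = 105.6→106, 138 − 55.2 = 82.8→83) → #7c6a53
60%: (207 − 124.2 = 82.8→83, 176 − 105.6 = 70.4→70, 138 − 82.8 = 55.2→55) → #534637
80%: (207 − 165.6 = 41.4→41, 176 − 140.8 = 35.2→35, 138 − 110.4 = 27.6→28) → #29231c

#a68d6e, #7c6a53, #534637, #29231c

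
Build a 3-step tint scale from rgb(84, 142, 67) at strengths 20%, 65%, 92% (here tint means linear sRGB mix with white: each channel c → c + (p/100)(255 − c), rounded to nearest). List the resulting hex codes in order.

#76A569, #C3D7BD, #F1F6F0

20%: (84 + 34.2 = 118.2→118, 142 + 22.6 = 164.6→165, 67 + 37.6 = 104.6→105) → #76A569
65%: (84 + 111.15 = 195.15→195, 142 + 73.45 = 215.45→215, 67 + 122.2 = 189.2→189) → #C3D7BD
92%: (84 + 157.32 = 241.32→241, 142 + 103.96 = 245.96→246, 67 + 172.96 = 239.96→240) → #F1F6F0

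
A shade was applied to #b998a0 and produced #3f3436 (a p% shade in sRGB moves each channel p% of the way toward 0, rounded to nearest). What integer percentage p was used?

#b998a0 is rgb(185, 152, 160); #3f3436 is rgb(63, 52, 54).
On the R channel (widest range): 63 ≈ 185 + (p/100)(0 − 185), so p ≈ 100×(63 − 185)/(0 − 185) = -12200/-185 = 65.95.
p = 66 reproduces all three channels after rounding.

66%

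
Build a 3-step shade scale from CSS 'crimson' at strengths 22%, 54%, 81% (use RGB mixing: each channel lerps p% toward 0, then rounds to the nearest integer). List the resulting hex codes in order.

#AC102F, #65091C, #2A040B

CSS crimson is rgb(220, 20, 60).
22%: (220 − 48.4 = 171.6→172, 20 − 4.4 = 15.6→16, 60 − 13.2 = 46.8→47) → #AC102F
54%: (220 − 118.8 = 101.2→101, 20 − 10.8 = 9.2→9, 60 − 32.4 = 27.6→28) → #65091C
81%: (220 − 178.2 = 41.8→42, 20 − 16.2 = 3.8→4, 60 − 48.6 = 11.4→11) → #2A040B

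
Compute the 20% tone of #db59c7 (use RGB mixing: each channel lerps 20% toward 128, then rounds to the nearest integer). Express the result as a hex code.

#db59c7 is rgb(219, 89, 199).
A 20% tone moves each channel 20% toward 128:
  R: 219 − 18.2 = 200.8 → 201
  G: 89 + 0.2×(128−89) = 89 + 7.8 = 96.8 → 97
  B: 199 − 14.2 = 184.8 → 185
rgb(201, 97, 185) = #c961b9.

#c961b9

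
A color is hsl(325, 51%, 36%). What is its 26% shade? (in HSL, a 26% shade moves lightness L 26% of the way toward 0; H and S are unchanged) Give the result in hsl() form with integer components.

hsl(325, 51%, 27%)

L moves 26% from 36 toward 0: 36 − 9.36 = 26.64 → 27.
H and S are unchanged.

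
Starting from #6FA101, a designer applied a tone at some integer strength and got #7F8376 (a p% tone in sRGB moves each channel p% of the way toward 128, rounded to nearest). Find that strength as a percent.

#6FA101 is rgb(111, 161, 1); #7F8376 is rgb(127, 131, 118).
On the B channel (widest range): 118 ≈ 1 + (p/100)(128 − 1), so p ≈ 100×(118 − 1)/(128 − 1) = 11700/127 = 92.13.
p = 92 reproduces all three channels after rounding.

92%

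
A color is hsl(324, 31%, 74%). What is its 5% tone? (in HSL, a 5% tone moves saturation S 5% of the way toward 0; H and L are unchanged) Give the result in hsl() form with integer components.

hsl(324, 29%, 74%)

S moves 5% from 31 toward 0: 31 − 1.55 = 29.45 → 29.
H and L are unchanged.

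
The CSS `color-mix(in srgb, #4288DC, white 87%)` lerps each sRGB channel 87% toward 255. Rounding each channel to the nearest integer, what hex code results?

#E6F0FA

#4288DC is rgb(66, 136, 220).
Lerp each channel 87% toward 255:
  R: 66 + 0.87×(255−66) = 66 + 164.43 = 230.43 → 230
  G: 136 + 0.87×(255−136) = 136 + 103.53 = 239.53 → 240
  B: 220 + 30.45 = 250.45 → 250
rgb(230, 240, 250) = #E6F0FA.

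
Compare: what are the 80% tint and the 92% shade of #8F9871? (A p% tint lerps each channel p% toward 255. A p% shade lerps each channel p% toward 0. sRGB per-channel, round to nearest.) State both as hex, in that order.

#8F9871 is rgb(143, 152, 113).
80% tint:
  R: 143 + 89.6 = 232.6 → 233
  G: 152 + 82.4 = 234.4 → 234
  B: 113 + 113.6 = 226.6 → 227
  → #E9EAE3
92% shade:
  R: 143 + 0.92×(0−143) = 143 − 131.56 = 11.44 → 11
  G: 152 − 139.84 = 12.16 → 12
  B: 113 − 103.96 = 9.04 → 9
  → #0B0C09

#E9EAE3, #0B0C09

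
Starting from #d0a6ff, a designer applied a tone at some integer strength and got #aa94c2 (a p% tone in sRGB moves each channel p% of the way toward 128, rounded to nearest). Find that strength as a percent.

#d0a6ff is rgb(208, 166, 255); #aa94c2 is rgb(170, 148, 194).
On the B channel (widest range): 194 ≈ 255 + (p/100)(128 − 255), so p ≈ 100×(194 − 255)/(128 − 255) = -6100/-127 = 48.03.
p = 48 reproduces all three channels after rounding.

48%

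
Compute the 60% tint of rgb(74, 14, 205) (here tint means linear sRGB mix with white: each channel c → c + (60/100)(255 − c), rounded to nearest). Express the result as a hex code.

Lerp each channel 60% toward 255:
  R: 74 + 0.6×(255−74) = 74 + 108.6 = 182.6 → 183
  G: 14 + 0.6×(255−14) = 14 + 144.6 = 158.6 → 159
  B: 205 + 0.6×(255−205) = 205 + 30 = 235 → 235
rgb(183, 159, 235) = #B79FEB.

#B79FEB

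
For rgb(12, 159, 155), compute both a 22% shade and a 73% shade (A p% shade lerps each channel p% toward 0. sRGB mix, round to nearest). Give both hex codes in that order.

22% shade:
  R: 12 + 0.22×(0−12) = 12 − 2.64 = 9.36 → 9
  G: 159 − 34.98 = 124.02 → 124
  B: 155 + 0.22×(0−155) = 155 − 34.1 = 120.9 → 121
  → #097C79
73% shade:
  R: 12 + 0.73×(0−12) = 12 − 8.76 = 3.24 → 3
  G: 159 + 0.73×(0−159) = 159 − 116.07 = 42.93 → 43
  B: 155 + 0.73×(0−155) = 155 − 113.15 = 41.85 → 42
  → #032B2A

#097C79, #032B2A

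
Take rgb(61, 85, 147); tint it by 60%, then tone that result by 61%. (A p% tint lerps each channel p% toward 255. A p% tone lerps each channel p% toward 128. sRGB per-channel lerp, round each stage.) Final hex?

#9397A1

Lerp each channel 60% toward 255:
  R: 61 + 116.4 = 177.4 → 177
  G: 85 + 0.6×(255−85) = 85 + 102 = 187 → 187
  B: 147 + 0.6×(255−147) = 147 + 64.8 = 211.8 → 212
After the tint: rgb(177, 187, 212) = #B1BBD4.
Lerp each channel 61% toward 128:
  R: 177 − 29.89 = 147.11 → 147
  G: 187 + 0.61×(128−187) = 187 − 35.99 = 151.01 → 151
  B: 212 − 51.24 = 160.76 → 161
rgb(147, 151, 161) = #9397A1.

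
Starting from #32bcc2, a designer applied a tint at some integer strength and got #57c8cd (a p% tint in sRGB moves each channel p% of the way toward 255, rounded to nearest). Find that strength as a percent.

18%

#32bcc2 is rgb(50, 188, 194); #57c8cd is rgb(87, 200, 205).
On the R channel (widest range): 87 ≈ 50 + (p/100)(255 − 50), so p ≈ 100×(87 − 50)/(255 − 50) = 3700/205 = 18.05.
p = 18 reproduces all three channels after rounding.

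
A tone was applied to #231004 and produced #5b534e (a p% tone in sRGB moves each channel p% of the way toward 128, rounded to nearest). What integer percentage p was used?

#231004 is rgb(35, 16, 4); #5b534e is rgb(91, 83, 78).
On the B channel (widest range): 78 ≈ 4 + (p/100)(128 − 4), so p ≈ 100×(78 − 4)/(128 − 4) = 7400/124 = 59.68.
p = 60 reproduces all three channels after rounding.

60%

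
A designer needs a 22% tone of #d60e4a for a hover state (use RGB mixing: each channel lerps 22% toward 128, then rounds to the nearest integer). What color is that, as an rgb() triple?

#d60e4a is rgb(214, 14, 74).
Lerp each channel 22% toward 128:
  R: 214 − 18.92 = 195.08 → 195
  G: 14 + 0.22×(128−14) = 14 + 25.08 = 39.08 → 39
  B: 74 + 0.22×(128−74) = 74 + 11.88 = 85.88 → 86

rgb(195, 39, 86)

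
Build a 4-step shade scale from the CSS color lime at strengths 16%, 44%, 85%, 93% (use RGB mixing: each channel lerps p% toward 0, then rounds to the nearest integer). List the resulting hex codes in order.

#00D600, #008F00, #002600, #001200

CSS lime is rgb(0, 255, 0).
16%: (0→0, 255 − 40.8 = 214.2→214, 0→0) → #00D600
44%: (0→0, 255 − 112.2 = 142.8→143, 0→0) → #008F00
85%: (0→0, 255 − 216.75 = 38.25→38, 0→0) → #002600
93%: (0→0, 255 − 237.15 = 17.85→18, 0→0) → #001200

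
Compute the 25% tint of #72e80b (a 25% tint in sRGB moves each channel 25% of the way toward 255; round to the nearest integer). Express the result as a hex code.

#95ee48

#72e80b is rgb(114, 232, 11).
Lerp each channel 25% toward 255:
  R: 114 + 0.25×(255−114) = 114 + 35.25 = 149.25 → 149
  G: 232 + 0.25×(255−232) = 232 + 5.75 = 237.75 → 238
  B: 11 + 0.25×(255−11) = 11 + 61 = 72 → 72
rgb(149, 238, 72) = #95ee48.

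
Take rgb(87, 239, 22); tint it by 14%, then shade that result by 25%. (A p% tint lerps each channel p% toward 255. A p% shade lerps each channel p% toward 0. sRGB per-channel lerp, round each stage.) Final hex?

#53B529

Lerp each channel 14% toward 255:
  R: 87 + 0.14×(255−87) = 87 + 23.52 = 110.52 → 111
  G: 239 + 0.14×(255−239) = 239 + 2.24 = 241.24 → 241
  B: 22 + 0.14×(255−22) = 22 + 32.62 = 54.62 → 55
After the tint: rgb(111, 241, 55) = #6FF137.
A 25% shade moves each channel 25% toward 0:
  R: 111 + 0.25×(0−111) = 111 − 27.75 = 83.25 → 83
  G: 241 − 60.25 = 180.75 → 181
  B: 55 + 0.25×(0−55) = 55 − 13.75 = 41.25 → 41
rgb(83, 181, 41) = #53B529.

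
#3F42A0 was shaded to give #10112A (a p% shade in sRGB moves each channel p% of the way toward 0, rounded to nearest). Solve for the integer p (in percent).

74%

#3F42A0 is rgb(63, 66, 160); #10112A is rgb(16, 17, 42).
On the B channel (widest range): 42 ≈ 160 + (p/100)(0 − 160), so p ≈ 100×(42 − 160)/(0 − 160) = -11800/-160 = 73.75.
p = 74 reproduces all three channels after rounding.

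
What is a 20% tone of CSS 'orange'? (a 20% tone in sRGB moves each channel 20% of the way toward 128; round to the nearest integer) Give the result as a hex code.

#E69E1A

CSS orange is rgb(255, 165, 0).
A 20% tone moves each channel 20% toward 128:
  R: 255 − 25.4 = 229.6 → 230
  G: 165 + 0.2×(128−165) = 165 − 7.4 = 157.6 → 158
  B: 0 + 0.2×(128−0) = 0 + 25.6 = 25.6 → 26
rgb(230, 158, 26) = #E69E1A.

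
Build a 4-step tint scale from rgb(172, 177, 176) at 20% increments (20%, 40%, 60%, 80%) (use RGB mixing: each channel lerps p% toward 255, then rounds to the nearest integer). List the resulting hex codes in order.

#bdc1c0, #cdd0d0, #dee0df, #eeefef

20%: (172 + 16.6 = 188.6→189, 177 + 15.6 = 192.6→193, 176 + 15.8 = 191.8→192) → #bdc1c0
40%: (172 + 33.2 = 205.2→205, 177 + 31.2 = 208.2→208, 176 + 31.6 = 207.6→208) → #cdd0d0
60%: (172 + 49.8 = 221.8→222, 177 + 46.8 = 223.8→224, 176 + 47.4 = 223.4→223) → #dee0df
80%: (172 + 66.4 = 238.4→238, 177 + 62.4 = 239.4→239, 176 + 63.2 = 239.2→239) → #eeefef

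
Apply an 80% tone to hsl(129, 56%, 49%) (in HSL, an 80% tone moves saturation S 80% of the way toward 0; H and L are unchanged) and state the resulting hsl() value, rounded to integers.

S moves 80% from 56 toward 0: 56 − 44.8 = 11.2 → 11.
H and L are unchanged.

hsl(129, 11%, 49%)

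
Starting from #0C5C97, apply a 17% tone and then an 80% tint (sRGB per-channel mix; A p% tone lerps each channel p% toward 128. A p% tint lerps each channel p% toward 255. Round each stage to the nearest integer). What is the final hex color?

#0C5C97 is rgb(12, 92, 151).
Per channel, c → c + 0.17(128 − c):
  R: 12 + 19.72 = 31.72 → 32
  G: 92 + 0.17×(128−92) = 92 + 6.12 = 98.12 → 98
  B: 151 − 3.91 = 147.09 → 147
After the tone: rgb(32, 98, 147) = #206293.
Lerp each channel 80% toward 255:
  R: 32 + 178.4 = 210.4 → 210
  G: 98 + 0.8×(255−98) = 98 + 125.6 = 223.6 → 224
  B: 147 + 86.4 = 233.4 → 233
rgb(210, 224, 233) = #D2E0E9.

#D2E0E9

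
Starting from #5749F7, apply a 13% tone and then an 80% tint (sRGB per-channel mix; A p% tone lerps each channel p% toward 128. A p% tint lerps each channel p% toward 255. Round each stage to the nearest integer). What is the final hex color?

#5749F7 is rgb(87, 73, 247).
Per channel, c → c + 0.13(128 − c):
  R: 87 + 5.33 = 92.33 → 92
  G: 73 + 0.13×(128−73) = 73 + 7.15 = 80.15 → 80
  B: 247 + 0.13×(128−247) = 247 − 15.47 = 231.53 → 232
After the tone: rgb(92, 80, 232) = #5C50E8.
Per channel, c → c + 0.8(255 − c):
  R: 92 + 0.8×(255−92) = 92 + 130.4 = 222.4 → 222
  G: 80 + 0.8×(255−80) = 80 + 140 = 220 → 220
  B: 232 + 0.8×(255−232) = 232 + 18.4 = 250.4 → 250
rgb(222, 220, 250) = #DEDCFA.

#DEDCFA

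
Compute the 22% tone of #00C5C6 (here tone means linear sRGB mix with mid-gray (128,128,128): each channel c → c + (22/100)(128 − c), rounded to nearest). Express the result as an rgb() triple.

#00C5C6 is rgb(0, 197, 198).
Per channel, c → c + 0.22(128 − c):
  R: 0 + 0.22×(128−0) = 0 + 28.16 = 28.16 → 28
  G: 197 + 0.22×(128−197) = 197 − 15.18 = 181.82 → 182
  B: 198 − 15.4 = 182.6 → 183

rgb(28, 182, 183)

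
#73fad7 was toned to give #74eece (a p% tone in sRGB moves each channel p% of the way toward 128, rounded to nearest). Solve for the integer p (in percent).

#73fad7 is rgb(115, 250, 215); #74eece is rgb(116, 238, 206).
On the G channel (widest range): 238 ≈ 250 + (p/100)(128 − 250), so p ≈ 100×(238 − 250)/(128 − 250) = -1200/-122 = 9.84.
p = 10 reproduces all three channels after rounding.

10%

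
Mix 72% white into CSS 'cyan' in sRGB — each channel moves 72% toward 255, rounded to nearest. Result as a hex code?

#B8FFFF

CSS cyan is rgb(0, 255, 255).
Per channel, c → c + 0.72(255 − c):
  R: 0 + 0.72×(255−0) = 0 + 183.6 = 183.6 → 184
  G: 255 + 0 = 255 → 255
  B: 255 + 0.72×(255−255) = 255 + 0 = 255 → 255
rgb(184, 255, 255) = #B8FFFF.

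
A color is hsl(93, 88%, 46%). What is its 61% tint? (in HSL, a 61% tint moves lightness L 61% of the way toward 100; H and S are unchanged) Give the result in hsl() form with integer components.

hsl(93, 88%, 79%)

L moves 61% from 46 toward 100: 46 + 32.94 = 78.94 → 79.
H and S are unchanged.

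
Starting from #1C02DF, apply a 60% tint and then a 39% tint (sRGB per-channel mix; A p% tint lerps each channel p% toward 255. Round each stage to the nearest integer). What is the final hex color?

#1C02DF is rgb(28, 2, 223).
A 60% tint moves each channel 60% toward 255:
  R: 28 + 0.6×(255−28) = 28 + 136.2 = 164.2 → 164
  G: 2 + 0.6×(255−2) = 2 + 151.8 = 153.8 → 154
  B: 223 + 0.6×(255−223) = 223 + 19.2 = 242.2 → 242
After the tint: rgb(164, 154, 242) = #A49AF2.
A 39% tint moves each channel 39% toward 255:
  R: 164 + 35.49 = 199.49 → 199
  G: 154 + 0.39×(255−154) = 154 + 39.39 = 193.39 → 193
  B: 242 + 0.39×(255−242) = 242 + 5.07 = 247.07 → 247
rgb(199, 193, 247) = #C7C1F7.

#C7C1F7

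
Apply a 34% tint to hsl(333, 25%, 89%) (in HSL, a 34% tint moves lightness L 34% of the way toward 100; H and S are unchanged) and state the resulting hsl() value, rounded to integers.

L moves 34% from 89 toward 100: 89 + 3.74 = 92.74 → 93.
H and S are unchanged.

hsl(333, 25%, 93%)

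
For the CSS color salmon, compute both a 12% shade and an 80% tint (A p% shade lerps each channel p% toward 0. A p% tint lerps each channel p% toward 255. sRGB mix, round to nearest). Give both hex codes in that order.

#DC7164, #FEE6E3

CSS salmon is rgb(250, 128, 114).
12% shade:
  R: 250 − 30 = 220 → 220
  G: 128 + 0.12×(0−128) = 128 − 15.36 = 112.64 → 113
  B: 114 − 13.68 = 100.32 → 100
  → #DC7164
80% tint:
  R: 250 + 4 = 254 → 254
  G: 128 + 0.8×(255−128) = 128 + 101.6 = 229.6 → 230
  B: 114 + 112.8 = 226.8 → 227
  → #FEE6E3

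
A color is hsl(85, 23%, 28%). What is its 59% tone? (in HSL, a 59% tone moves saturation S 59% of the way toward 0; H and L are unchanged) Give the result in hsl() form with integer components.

hsl(85, 9%, 28%)

S moves 59% from 23 toward 0: 23 − 13.57 = 9.43 → 9.
H and L are unchanged.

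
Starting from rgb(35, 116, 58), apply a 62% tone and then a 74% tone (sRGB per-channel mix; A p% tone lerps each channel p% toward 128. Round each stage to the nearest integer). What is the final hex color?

#777F79

Per channel, c → c + 0.62(128 − c):
  R: 35 + 0.62×(128−35) = 35 + 57.66 = 92.66 → 93
  G: 116 + 0.62×(128−116) = 116 + 7.44 = 123.44 → 123
  B: 58 + 0.62×(128−58) = 58 + 43.4 = 101.4 → 101
After the tone: rgb(93, 123, 101) = #5D7B65.
Lerp each channel 74% toward 128:
  R: 93 + 0.74×(128−93) = 93 + 25.9 = 118.9 → 119
  G: 123 + 0.74×(128−123) = 123 + 3.7 = 126.7 → 127
  B: 101 + 19.98 = 120.98 → 121
rgb(119, 127, 121) = #777F79.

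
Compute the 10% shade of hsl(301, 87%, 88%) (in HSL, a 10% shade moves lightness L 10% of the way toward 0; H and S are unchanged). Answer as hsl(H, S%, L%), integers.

L moves 10% from 88 toward 0: 88 − 8.8 = 79.2 → 79.
H and S are unchanged.

hsl(301, 87%, 79%)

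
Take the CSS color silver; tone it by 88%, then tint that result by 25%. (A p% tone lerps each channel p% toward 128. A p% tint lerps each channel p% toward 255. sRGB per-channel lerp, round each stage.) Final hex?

CSS silver is rgb(192, 192, 192).
Per channel, c → c + 0.88(128 − c):
  R: 192 + 0.88×(128−192) = 192 − 56.32 = 135.68 → 136
  G: 192 + 0.88×(128−192) = 192 − 56.32 = 135.68 → 136
  B: 192 + 0.88×(128−192) = 192 − 56.32 = 135.68 → 136
After the tone: rgb(136, 136, 136) = #888888.
Lerp each channel 25% toward 255:
  R: 136 + 0.25×(255−136) = 136 + 29.75 = 165.75 → 166
  G: 136 + 0.25×(255−136) = 136 + 29.75 = 165.75 → 166
  B: 136 + 0.25×(255−136) = 136 + 29.75 = 165.75 → 166
rgb(166, 166, 166) = #A6A6A6.

#A6A6A6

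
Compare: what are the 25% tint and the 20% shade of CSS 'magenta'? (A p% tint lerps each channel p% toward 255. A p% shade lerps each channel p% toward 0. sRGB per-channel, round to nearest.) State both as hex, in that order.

#ff40ff, #cc00cc

CSS magenta is rgb(255, 0, 255).
25% tint:
  R: 255 + 0.25×(255−255) = 255 + 0 = 255 → 255
  G: 0 + 0.25×(255−0) = 0 + 63.75 = 63.75 → 64
  B: 255 + 0.25×(255−255) = 255 + 0 = 255 → 255
  → #ff40ff
20% shade:
  R: 255 + 0.2×(0−255) = 255 − 51 = 204 → 204
  G: 0 + 0 = 0 → 0
  B: 255 − 51 = 204 → 204
  → #cc00cc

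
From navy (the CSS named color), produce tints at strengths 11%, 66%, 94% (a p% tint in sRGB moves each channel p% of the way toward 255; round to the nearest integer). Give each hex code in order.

CSS navy is rgb(0, 0, 128).
11%: (0 + 28.05 = 28.05→28, 0 + 28.05 = 28.05→28, 128 + 13.97 = 141.97→142) → #1C1C8E
66%: (0 + 168.3 = 168.3→168, 0 + 168.3 = 168.3→168, 128 + 83.82 = 211.82→212) → #A8A8D4
94%: (0 + 239.7 = 239.7→240, 0 + 239.7 = 239.7→240, 128 + 119.38 = 247.38→247) → #F0F0F7

#1C1C8E, #A8A8D4, #F0F0F7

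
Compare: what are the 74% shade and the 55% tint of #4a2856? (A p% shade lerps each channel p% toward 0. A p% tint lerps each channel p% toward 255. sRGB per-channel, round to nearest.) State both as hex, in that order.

#130a16, #ae9eb3

#4a2856 is rgb(74, 40, 86).
74% shade:
  R: 74 + 0.74×(0−74) = 74 − 54.76 = 19.24 → 19
  G: 40 − 29.6 = 10.4 → 10
  B: 86 − 63.64 = 22.36 → 22
  → #130a16
55% tint:
  R: 74 + 0.55×(255−74) = 74 + 99.55 = 173.55 → 174
  G: 40 + 0.55×(255−40) = 40 + 118.25 = 158.25 → 158
  B: 86 + 0.55×(255−86) = 86 + 92.95 = 178.95 → 179
  → #ae9eb3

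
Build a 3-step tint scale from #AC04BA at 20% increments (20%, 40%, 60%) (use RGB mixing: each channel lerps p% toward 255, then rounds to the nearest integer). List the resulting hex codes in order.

#BD36C8, #CD68D6, #DE9BE3

#AC04BA is rgb(172, 4, 186).
20%: (172 + 16.6 = 188.6→189, 4 + 50.2 = 54.2→54, 186 + 13.8 = 199.8→200) → #BD36C8
40%: (172 + 33.2 = 205.2→205, 4 + 100.4 = 104.4→104, 186 + 27.6 = 213.6→214) → #CD68D6
60%: (172 + 49.8 = 221.8→222, 4 + 150.6 = 154.6→155, 186 + 41.4 = 227.4→227) → #DE9BE3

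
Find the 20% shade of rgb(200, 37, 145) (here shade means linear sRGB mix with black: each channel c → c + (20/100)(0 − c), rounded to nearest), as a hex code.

Per channel, c → c + 0.2(0 − c):
  R: 200 + 0.2×(0−200) = 200 − 40 = 160 → 160
  G: 37 + 0.2×(0−37) = 37 − 7.4 = 29.6 → 30
  B: 145 − 29 = 116 → 116
rgb(160, 30, 116) = #a01e74.

#a01e74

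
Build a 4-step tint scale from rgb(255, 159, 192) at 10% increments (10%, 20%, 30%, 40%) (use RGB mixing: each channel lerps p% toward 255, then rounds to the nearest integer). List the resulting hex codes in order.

10%: (255→255, 159 + 9.6 = 168.6→169, 192 + 6.3 = 198.3→198) → #ffa9c6
20%: (255→255, 159 + 19.2 = 178.2→178, 192 + 12.6 = 204.6→205) → #ffb2cd
30%: (255→255, 159 + 28.8 = 187.8→188, 192 + 18.9 = 210.9→211) → #ffbcd3
40%: (255→255, 159 + 38.4 = 197.4→197, 192 + 25.2 = 217.2→217) → #ffc5d9

#ffa9c6, #ffb2cd, #ffbcd3, #ffc5d9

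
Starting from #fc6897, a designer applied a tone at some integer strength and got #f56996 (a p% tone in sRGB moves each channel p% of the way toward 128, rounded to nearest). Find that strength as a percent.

#fc6897 is rgb(252, 104, 151); #f56996 is rgb(245, 105, 150).
On the R channel (widest range): 245 ≈ 252 + (p/100)(128 − 252), so p ≈ 100×(245 − 252)/(128 − 252) = -700/-124 = 5.65.
p = 6 reproduces all three channels after rounding.

6%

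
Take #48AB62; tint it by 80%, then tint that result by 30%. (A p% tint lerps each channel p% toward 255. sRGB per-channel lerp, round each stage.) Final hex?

#E5F3E9

#48AB62 is rgb(72, 171, 98).
Lerp each channel 80% toward 255:
  R: 72 + 146.4 = 218.4 → 218
  G: 171 + 67.2 = 238.2 → 238
  B: 98 + 125.6 = 223.6 → 224
After the tint: rgb(218, 238, 224) = #DAEEE0.
A 30% tint moves each channel 30% toward 255:
  R: 218 + 11.1 = 229.1 → 229
  G: 238 + 0.3×(255−238) = 238 + 5.1 = 243.1 → 243
  B: 224 + 0.3×(255−224) = 224 + 9.3 = 233.3 → 233
rgb(229, 243, 233) = #E5F3E9.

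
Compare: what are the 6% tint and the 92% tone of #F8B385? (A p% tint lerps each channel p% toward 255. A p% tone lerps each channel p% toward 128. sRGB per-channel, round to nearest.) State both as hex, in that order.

#F8B385 is rgb(248, 179, 133).
6% tint:
  R: 248 + 0.06×(255−248) = 248 + 0.42 = 248.42 → 248
  G: 179 + 0.06×(255−179) = 179 + 4.56 = 183.56 → 184
  B: 133 + 7.32 = 140.32 → 140
  → #F8B88C
92% tone:
  R: 248 + 0.92×(128−248) = 248 − 110.4 = 137.6 → 138
  G: 179 + 0.92×(128−179) = 179 − 46.92 = 132.08 → 132
  B: 133 − 4.6 = 128.4 → 128
  → #8A8480

#F8B88C, #8A8480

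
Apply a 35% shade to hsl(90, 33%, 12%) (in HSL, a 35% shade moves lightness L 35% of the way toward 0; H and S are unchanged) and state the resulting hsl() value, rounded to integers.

L moves 35% from 12 toward 0: 12 − 4.2 = 7.8 → 8.
H and S are unchanged.

hsl(90, 33%, 8%)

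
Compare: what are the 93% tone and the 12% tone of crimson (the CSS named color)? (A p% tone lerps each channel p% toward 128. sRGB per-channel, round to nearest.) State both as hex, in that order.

#86787B, #D12144

CSS crimson is rgb(220, 20, 60).
93% tone:
  R: 220 + 0.93×(128−220) = 220 − 85.56 = 134.44 → 134
  G: 20 + 100.44 = 120.44 → 120
  B: 60 + 0.93×(128−60) = 60 + 63.24 = 123.24 → 123
  → #86787B
12% tone:
  R: 220 + 0.12×(128−220) = 220 − 11.04 = 208.96 → 209
  G: 20 + 0.12×(128−20) = 20 + 12.96 = 32.96 → 33
  B: 60 + 0.12×(128−60) = 60 + 8.16 = 68.16 → 68
  → #D12144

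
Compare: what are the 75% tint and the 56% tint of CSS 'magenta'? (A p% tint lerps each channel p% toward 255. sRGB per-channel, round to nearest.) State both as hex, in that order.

#FFBFFF, #FF8FFF

CSS magenta is rgb(255, 0, 255).
75% tint:
  R: 255 + 0 = 255 → 255
  G: 0 + 0.75×(255−0) = 0 + 191.25 = 191.25 → 191
  B: 255 + 0.75×(255−255) = 255 + 0 = 255 → 255
  → #FFBFFF
56% tint:
  R: 255 + 0.56×(255−255) = 255 + 0 = 255 → 255
  G: 0 + 142.8 = 142.8 → 143
  B: 255 + 0.56×(255−255) = 255 + 0 = 255 → 255
  → #FF8FFF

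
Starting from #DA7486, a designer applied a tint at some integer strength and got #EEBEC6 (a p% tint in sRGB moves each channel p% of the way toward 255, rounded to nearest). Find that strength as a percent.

#DA7486 is rgb(218, 116, 134); #EEBEC6 is rgb(238, 190, 198).
On the G channel (widest range): 190 ≈ 116 + (p/100)(255 − 116), so p ≈ 100×(190 − 116)/(255 − 116) = 7400/139 = 53.24.
p = 53 reproduces all three channels after rounding.

53%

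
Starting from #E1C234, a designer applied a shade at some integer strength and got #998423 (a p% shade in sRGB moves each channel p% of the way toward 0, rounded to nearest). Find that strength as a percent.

32%

#E1C234 is rgb(225, 194, 52); #998423 is rgb(153, 132, 35).
On the R channel (widest range): 153 ≈ 225 + (p/100)(0 − 225), so p ≈ 100×(153 − 225)/(0 − 225) = -7200/-225 = 32.00.
p = 32 reproduces all three channels after rounding.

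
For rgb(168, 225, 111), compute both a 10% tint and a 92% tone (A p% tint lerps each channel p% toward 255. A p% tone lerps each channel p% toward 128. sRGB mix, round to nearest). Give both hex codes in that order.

10% tint:
  R: 168 + 0.1×(255−168) = 168 + 8.7 = 176.7 → 177
  G: 225 + 3 = 228 → 228
  B: 111 + 0.1×(255−111) = 111 + 14.4 = 125.4 → 125
  → #B1E47D
92% tone:
  R: 168 − 36.8 = 131.2 → 131
  G: 225 − 89.24 = 135.76 → 136
  B: 111 + 15.64 = 126.64 → 127
  → #83887F

#B1E47D, #83887F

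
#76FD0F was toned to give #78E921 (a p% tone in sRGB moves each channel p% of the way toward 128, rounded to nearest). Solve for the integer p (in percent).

#76FD0F is rgb(118, 253, 15); #78E921 is rgb(120, 233, 33).
On the G channel (widest range): 233 ≈ 253 + (p/100)(128 − 253), so p ≈ 100×(233 − 253)/(128 − 253) = -2000/-125 = 16.00.
p = 16 reproduces all three channels after rounding.

16%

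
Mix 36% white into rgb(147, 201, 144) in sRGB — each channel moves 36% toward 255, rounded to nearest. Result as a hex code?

#badcb8

Per channel, c → c + 0.36(255 − c):
  R: 147 + 0.36×(255−147) = 147 + 38.88 = 185.88 → 186
  G: 201 + 19.44 = 220.44 → 220
  B: 144 + 0.36×(255−144) = 144 + 39.96 = 183.96 → 184
rgb(186, 220, 184) = #badcb8.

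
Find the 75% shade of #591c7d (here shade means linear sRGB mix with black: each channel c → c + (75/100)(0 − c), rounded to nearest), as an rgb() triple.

rgb(22, 7, 31)

#591c7d is rgb(89, 28, 125).
Lerp each channel 75% toward 0:
  R: 89 + 0.75×(0−89) = 89 − 66.75 = 22.25 → 22
  G: 28 − 21 = 7 → 7
  B: 125 − 93.75 = 31.25 → 31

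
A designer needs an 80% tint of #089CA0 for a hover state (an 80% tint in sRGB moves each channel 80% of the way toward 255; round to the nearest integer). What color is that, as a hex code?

#CEEBEC

#089CA0 is rgb(8, 156, 160).
An 80% tint moves each channel 80% toward 255:
  R: 8 + 197.6 = 205.6 → 206
  G: 156 + 79.2 = 235.2 → 235
  B: 160 + 76 = 236 → 236
rgb(206, 235, 236) = #CEEBEC.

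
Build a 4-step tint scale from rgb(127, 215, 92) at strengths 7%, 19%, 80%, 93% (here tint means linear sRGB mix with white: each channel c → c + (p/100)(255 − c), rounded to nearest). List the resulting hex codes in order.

7%: (127 + 8.96 = 135.96→136, 215 + 2.8 = 217.8→218, 92 + 11.41 = 103.41→103) → #88DA67
19%: (127 + 24.32 = 151.32→151, 215 + 7.6 = 222.6→223, 92 + 30.97 = 122.97→123) → #97DF7B
80%: (127 + 102.4 = 229.4→229, 215 + 32 = 247→247, 92 + 130.4 = 222.4→222) → #E5F7DE
93%: (127 + 119.04 = 246.04→246, 215 + 37.2 = 252.2→252, 92 + 151.59 = 243.59→244) → #F6FCF4

#88DA67, #97DF7B, #E5F7DE, #F6FCF4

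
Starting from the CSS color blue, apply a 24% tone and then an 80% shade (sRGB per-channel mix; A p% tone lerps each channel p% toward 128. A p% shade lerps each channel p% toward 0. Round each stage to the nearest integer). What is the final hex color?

CSS blue is rgb(0, 0, 255).
Lerp each channel 24% toward 128:
  R: 0 + 0.24×(128−0) = 0 + 30.72 = 30.72 → 31
  G: 0 + 30.72 = 30.72 → 31
  B: 255 + 0.24×(128−255) = 255 − 30.48 = 224.52 → 225
After the tone: rgb(31, 31, 225) = #1f1fe1.
An 80% shade moves each channel 80% toward 0:
  R: 31 − 24.8 = 6.2 → 6
  G: 31 + 0.8×(0−31) = 31 − 24.8 = 6.2 → 6
  B: 225 − 180 = 45 → 45
rgb(6, 6, 45) = #06062d.

#06062d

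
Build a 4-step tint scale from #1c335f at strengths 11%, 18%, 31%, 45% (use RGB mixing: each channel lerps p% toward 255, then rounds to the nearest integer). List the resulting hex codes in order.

#1c335f is rgb(28, 51, 95).
11%: (28 + 24.97 = 52.97→53, 51 + 22.44 = 73.44→73, 95 + 17.6 = 112.6→113) → #354971
18%: (28 + 40.86 = 68.86→69, 51 + 36.72 = 87.72→88, 95 + 28.8 = 123.8→124) → #45587c
31%: (28 + 70.37 = 98.37→98, 51 + 63.24 = 114.24→114, 95 + 49.6 = 144.6→145) → #627291
45%: (28 + 102.15 = 130.15→130, 51 + 91.8 = 142.8→143, 95 + 72 = 167→167) → #828fa7

#354971, #45587c, #627291, #828fa7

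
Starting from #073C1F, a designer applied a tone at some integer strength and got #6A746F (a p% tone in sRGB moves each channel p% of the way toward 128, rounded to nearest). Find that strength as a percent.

#073C1F is rgb(7, 60, 31); #6A746F is rgb(106, 116, 111).
On the R channel (widest range): 106 ≈ 7 + (p/100)(128 − 7), so p ≈ 100×(106 − 7)/(128 − 7) = 9900/121 = 81.82.
p = 82 reproduces all three channels after rounding.

82%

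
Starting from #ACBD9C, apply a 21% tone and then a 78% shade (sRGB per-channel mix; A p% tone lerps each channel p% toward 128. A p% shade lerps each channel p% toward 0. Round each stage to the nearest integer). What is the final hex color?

#242721

#ACBD9C is rgb(172, 189, 156).
Per channel, c → c + 0.21(128 − c):
  R: 172 − 9.24 = 162.76 → 163
  G: 189 − 12.81 = 176.19 → 176
  B: 156 − 5.88 = 150.12 → 150
After the tone: rgb(163, 176, 150) = #A3B096.
Per channel, c → c + 0.78(0 − c):
  R: 163 + 0.78×(0−163) = 163 − 127.14 = 35.86 → 36
  G: 176 − 137.28 = 38.72 → 39
  B: 150 + 0.78×(0−150) = 150 − 117 = 33 → 33
rgb(36, 39, 33) = #242721.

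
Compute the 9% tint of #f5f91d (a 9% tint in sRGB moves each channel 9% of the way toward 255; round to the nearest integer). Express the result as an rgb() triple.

rgb(246, 250, 49)

#f5f91d is rgb(245, 249, 29).
Lerp each channel 9% toward 255:
  R: 245 + 0.09×(255−245) = 245 + 0.9 = 245.9 → 246
  G: 249 + 0.09×(255−249) = 249 + 0.54 = 249.54 → 250
  B: 29 + 0.09×(255−29) = 29 + 20.34 = 49.34 → 49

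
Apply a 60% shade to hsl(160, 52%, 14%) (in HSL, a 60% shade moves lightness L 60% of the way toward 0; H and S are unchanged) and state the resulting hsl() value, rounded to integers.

hsl(160, 52%, 6%)

L moves 60% from 14 toward 0: 14 − 8.4 = 5.6 → 6.
H and S are unchanged.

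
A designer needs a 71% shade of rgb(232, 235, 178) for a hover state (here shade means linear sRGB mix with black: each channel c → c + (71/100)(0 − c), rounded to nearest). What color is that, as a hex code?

Lerp each channel 71% toward 0:
  R: 232 − 164.72 = 67.28 → 67
  G: 235 − 166.85 = 68.15 → 68
  B: 178 − 126.38 = 51.62 → 52
rgb(67, 68, 52) = #434434.

#434434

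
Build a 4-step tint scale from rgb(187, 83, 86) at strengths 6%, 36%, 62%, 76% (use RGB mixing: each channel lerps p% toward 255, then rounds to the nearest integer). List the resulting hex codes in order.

6%: (187 + 4.08 = 191.08→191, 83 + 10.32 = 93.32→93, 86 + 10.14 = 96.14→96) → #BF5D60
36%: (187 + 24.48 = 211.48→211, 83 + 61.92 = 144.92→145, 86 + 60.84 = 146.84→147) → #D39193
62%: (187 + 42.16 = 229.16→229, 83 + 106.64 = 189.64→190, 86 + 104.78 = 190.78→191) → #E5BEBF
76%: (187 + 51.68 = 238.68→239, 83 + 130.72 = 213.72→214, 86 + 128.44 = 214.44→214) → #EFD6D6

#BF5D60, #D39193, #E5BEBF, #EFD6D6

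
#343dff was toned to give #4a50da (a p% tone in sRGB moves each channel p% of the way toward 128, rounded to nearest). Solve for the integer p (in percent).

#343dff is rgb(52, 61, 255); #4a50da is rgb(74, 80, 218).
On the B channel (widest range): 218 ≈ 255 + (p/100)(128 − 255), so p ≈ 100×(218 − 255)/(128 − 255) = -3700/-127 = 29.13.
p = 29 reproduces all three channels after rounding.

29%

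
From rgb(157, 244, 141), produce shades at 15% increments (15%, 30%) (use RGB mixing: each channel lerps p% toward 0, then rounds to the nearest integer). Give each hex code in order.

15%: (157 − 23.55 = 133.45→133, 244 − 36.6 = 207.4→207, 141 − 21.15 = 119.85→120) → #85CF78
30%: (157 − 47.1 = 109.9→110, 244 − 73.2 = 170.8→171, 141 − 42.3 = 98.7→99) → #6EAB63

#85CF78, #6EAB63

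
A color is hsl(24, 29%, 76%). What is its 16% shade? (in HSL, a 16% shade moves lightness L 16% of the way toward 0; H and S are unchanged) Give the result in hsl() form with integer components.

hsl(24, 29%, 64%)

L moves 16% from 76 toward 0: 76 − 12.16 = 63.84 → 64.
H and S are unchanged.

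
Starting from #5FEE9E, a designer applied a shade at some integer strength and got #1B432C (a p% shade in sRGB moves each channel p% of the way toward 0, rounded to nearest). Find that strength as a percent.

#5FEE9E is rgb(95, 238, 158); #1B432C is rgb(27, 67, 44).
On the G channel (widest range): 67 ≈ 238 + (p/100)(0 − 238), so p ≈ 100×(67 − 238)/(0 − 238) = -17100/-238 = 71.85.
p = 72 reproduces all three channels after rounding.

72%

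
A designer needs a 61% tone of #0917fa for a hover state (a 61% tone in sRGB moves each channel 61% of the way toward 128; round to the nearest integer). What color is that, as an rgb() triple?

rgb(82, 87, 176)

#0917fa is rgb(9, 23, 250).
A 61% tone moves each channel 61% toward 128:
  R: 9 + 72.59 = 81.59 → 82
  G: 23 + 64.05 = 87.05 → 87
  B: 250 + 0.61×(128−250) = 250 − 74.42 = 175.58 → 176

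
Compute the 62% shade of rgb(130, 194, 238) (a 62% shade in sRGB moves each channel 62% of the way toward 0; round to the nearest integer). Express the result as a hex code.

#314a5a

Lerp each channel 62% toward 0:
  R: 130 + 0.62×(0−130) = 130 − 80.6 = 49.4 → 49
  G: 194 − 120.28 = 73.72 → 74
  B: 238 + 0.62×(0−238) = 238 − 147.56 = 90.44 → 90
rgb(49, 74, 90) = #314a5a.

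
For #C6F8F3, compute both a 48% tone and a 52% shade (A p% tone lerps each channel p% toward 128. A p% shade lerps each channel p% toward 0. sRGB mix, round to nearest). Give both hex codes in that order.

#C6F8F3 is rgb(198, 248, 243).
48% tone:
  R: 198 + 0.48×(128−198) = 198 − 33.6 = 164.4 → 164
  G: 248 + 0.48×(128−248) = 248 − 57.6 = 190.4 → 190
  B: 243 − 55.2 = 187.8 → 188
  → #A4BEBC
52% shade:
  R: 198 − 102.96 = 95.04 → 95
  G: 248 + 0.52×(0−248) = 248 − 128.96 = 119.04 → 119
  B: 243 + 0.52×(0−243) = 243 − 126.36 = 116.64 → 117
  → #5F7775

#A4BEBC, #5F7775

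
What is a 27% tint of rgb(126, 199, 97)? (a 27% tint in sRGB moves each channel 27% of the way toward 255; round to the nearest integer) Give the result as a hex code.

#a1d68c

A 27% tint moves each channel 27% toward 255:
  R: 126 + 34.83 = 160.83 → 161
  G: 199 + 15.12 = 214.12 → 214
  B: 97 + 42.66 = 139.66 → 140
rgb(161, 214, 140) = #a1d68c.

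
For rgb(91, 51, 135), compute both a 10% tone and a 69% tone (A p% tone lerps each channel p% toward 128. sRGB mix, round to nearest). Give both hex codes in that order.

#5f3b86, #756882

10% tone:
  R: 91 + 0.1×(128−91) = 91 + 3.7 = 94.7 → 95
  G: 51 + 0.1×(128−51) = 51 + 7.7 = 58.7 → 59
  B: 135 − 0.7 = 134.3 → 134
  → #5f3b86
69% tone:
  R: 91 + 0.69×(128−91) = 91 + 25.53 = 116.53 → 117
  G: 51 + 0.69×(128−51) = 51 + 53.13 = 104.13 → 104
  B: 135 + 0.69×(128−135) = 135 − 4.83 = 130.17 → 130
  → #756882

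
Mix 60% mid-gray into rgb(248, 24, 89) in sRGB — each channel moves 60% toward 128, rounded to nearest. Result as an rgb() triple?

Per channel, c → c + 0.6(128 − c):
  R: 248 − 72 = 176 → 176
  G: 24 + 62.4 = 86.4 → 86
  B: 89 + 23.4 = 112.4 → 112

rgb(176, 86, 112)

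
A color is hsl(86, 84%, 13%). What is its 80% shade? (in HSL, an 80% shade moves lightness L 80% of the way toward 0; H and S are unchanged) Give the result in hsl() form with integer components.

L moves 80% from 13 toward 0: 13 − 10.4 = 2.6 → 3.
H and S are unchanged.

hsl(86, 84%, 3%)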